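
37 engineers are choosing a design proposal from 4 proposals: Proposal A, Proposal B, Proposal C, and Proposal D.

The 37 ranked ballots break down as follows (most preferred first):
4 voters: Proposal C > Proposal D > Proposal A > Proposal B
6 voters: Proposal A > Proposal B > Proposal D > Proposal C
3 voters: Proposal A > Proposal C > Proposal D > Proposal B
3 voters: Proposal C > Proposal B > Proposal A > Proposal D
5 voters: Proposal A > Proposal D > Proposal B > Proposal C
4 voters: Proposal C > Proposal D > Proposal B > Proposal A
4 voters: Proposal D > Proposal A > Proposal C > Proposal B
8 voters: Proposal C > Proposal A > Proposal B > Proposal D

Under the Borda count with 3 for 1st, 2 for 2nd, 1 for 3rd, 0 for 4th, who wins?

Proposal A: 4×1 + 6×3 + 3×3 + 3×1 + 5×3 + 4×0 + 4×2 + 8×2 = 73
Proposal B: 4×0 + 6×2 + 3×0 + 3×2 + 5×1 + 4×1 + 4×0 + 8×1 = 35
Proposal C: 4×3 + 6×0 + 3×2 + 3×3 + 5×0 + 4×3 + 4×1 + 8×3 = 67
Proposal D: 4×2 + 6×1 + 3×1 + 3×0 + 5×2 + 4×2 + 4×3 + 8×0 = 47

Proposal A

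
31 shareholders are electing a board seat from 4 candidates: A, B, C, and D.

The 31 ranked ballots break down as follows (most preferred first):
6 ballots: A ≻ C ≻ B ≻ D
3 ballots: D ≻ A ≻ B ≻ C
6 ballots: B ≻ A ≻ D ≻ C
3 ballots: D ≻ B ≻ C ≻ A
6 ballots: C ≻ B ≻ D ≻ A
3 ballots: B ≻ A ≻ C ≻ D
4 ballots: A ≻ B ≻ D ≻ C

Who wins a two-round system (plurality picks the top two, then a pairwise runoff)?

Round 1 first-place votes: A 10, B 9, C 6, D 6. A and B advance.
Runoff: A is ranked above B on 13 ballots, B above A on 18.

B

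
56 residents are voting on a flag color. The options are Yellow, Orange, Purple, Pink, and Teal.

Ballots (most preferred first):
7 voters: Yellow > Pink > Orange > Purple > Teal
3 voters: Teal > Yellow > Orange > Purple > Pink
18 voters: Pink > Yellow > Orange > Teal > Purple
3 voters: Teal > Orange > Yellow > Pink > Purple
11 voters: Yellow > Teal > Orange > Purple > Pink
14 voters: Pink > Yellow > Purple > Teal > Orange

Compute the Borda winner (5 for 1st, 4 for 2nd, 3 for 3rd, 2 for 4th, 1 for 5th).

Yellow: 7×5 + 3×4 + 18×4 + 3×3 + 11×5 + 14×4 = 239
Orange: 7×3 + 3×3 + 18×3 + 3×4 + 11×3 + 14×1 = 143
Purple: 7×2 + 3×2 + 18×1 + 3×1 + 11×2 + 14×3 = 105
Pink: 7×4 + 3×1 + 18×5 + 3×2 + 11×1 + 14×5 = 208
Teal: 7×1 + 3×5 + 18×2 + 3×5 + 11×4 + 14×2 = 145

Yellow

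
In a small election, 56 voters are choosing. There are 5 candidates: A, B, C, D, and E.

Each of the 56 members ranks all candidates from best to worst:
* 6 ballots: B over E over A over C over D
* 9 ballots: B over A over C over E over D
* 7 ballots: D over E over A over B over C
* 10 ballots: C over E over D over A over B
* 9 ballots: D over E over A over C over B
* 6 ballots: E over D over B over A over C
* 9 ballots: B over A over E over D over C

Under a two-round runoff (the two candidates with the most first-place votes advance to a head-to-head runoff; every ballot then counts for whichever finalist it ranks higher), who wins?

Round 1 first-place votes: A 0, B 24, C 10, D 16, E 6. B and D advance.
Runoff: B is ranked above D on 24 ballots, D above B on 32.

D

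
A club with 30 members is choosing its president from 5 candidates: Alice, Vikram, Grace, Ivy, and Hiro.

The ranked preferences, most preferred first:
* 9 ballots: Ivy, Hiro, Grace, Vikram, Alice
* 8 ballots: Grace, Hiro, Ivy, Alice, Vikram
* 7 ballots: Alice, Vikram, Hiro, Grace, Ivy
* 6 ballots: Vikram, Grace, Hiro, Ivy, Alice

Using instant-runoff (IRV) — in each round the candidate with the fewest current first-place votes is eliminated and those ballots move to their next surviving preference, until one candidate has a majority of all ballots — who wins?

Grace

Round 1: Alice 7, Vikram 6, Grace 8, Ivy 9, Hiro 0. Hiro eliminated.
Round 2: Alice 7, Vikram 6, Grace 8, Ivy 9. Vikram eliminated.
Round 3: Alice 7, Grace 14, Ivy 9. Alice eliminated.
Round 4: Grace 21, Ivy 9. Grace has a majority (≥16).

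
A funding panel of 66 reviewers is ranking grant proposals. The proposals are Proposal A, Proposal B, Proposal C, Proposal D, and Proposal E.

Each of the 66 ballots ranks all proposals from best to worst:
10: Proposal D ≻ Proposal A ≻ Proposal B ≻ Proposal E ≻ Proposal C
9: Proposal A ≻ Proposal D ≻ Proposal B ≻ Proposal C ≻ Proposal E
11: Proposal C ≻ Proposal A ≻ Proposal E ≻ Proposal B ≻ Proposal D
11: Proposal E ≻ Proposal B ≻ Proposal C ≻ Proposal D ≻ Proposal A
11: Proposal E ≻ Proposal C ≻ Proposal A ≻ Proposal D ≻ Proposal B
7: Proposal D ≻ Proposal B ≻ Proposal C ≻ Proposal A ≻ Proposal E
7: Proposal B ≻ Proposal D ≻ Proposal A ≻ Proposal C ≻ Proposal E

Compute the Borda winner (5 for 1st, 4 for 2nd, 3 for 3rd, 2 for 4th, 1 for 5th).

Proposal A: 10×4 + 9×5 + 11×4 + 11×1 + 11×3 + 7×2 + 7×3 = 208
Proposal B: 10×3 + 9×3 + 11×2 + 11×4 + 11×1 + 7×4 + 7×5 = 197
Proposal C: 10×1 + 9×2 + 11×5 + 11×3 + 11×4 + 7×3 + 7×2 = 195
Proposal D: 10×5 + 9×4 + 11×1 + 11×2 + 11×2 + 7×5 + 7×4 = 204
Proposal E: 10×2 + 9×1 + 11×3 + 11×5 + 11×5 + 7×1 + 7×1 = 186

Proposal A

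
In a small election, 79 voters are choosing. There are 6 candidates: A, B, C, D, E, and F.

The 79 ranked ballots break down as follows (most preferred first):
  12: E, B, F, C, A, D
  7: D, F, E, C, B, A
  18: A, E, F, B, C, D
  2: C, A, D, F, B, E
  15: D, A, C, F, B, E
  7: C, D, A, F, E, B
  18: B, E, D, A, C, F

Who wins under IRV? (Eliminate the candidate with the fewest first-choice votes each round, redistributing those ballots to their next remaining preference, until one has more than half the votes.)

Round 1: A 18, B 18, C 9, D 22, E 12, F 0. F eliminated.
Round 2: A 18, B 18, C 9, D 22, E 12. C eliminated.
Round 3: A 20, B 18, D 29, E 12. E eliminated.
Round 4: A 20, B 30, D 29. A eliminated.
Round 5: B 48, D 31. B has a majority (≥40).

B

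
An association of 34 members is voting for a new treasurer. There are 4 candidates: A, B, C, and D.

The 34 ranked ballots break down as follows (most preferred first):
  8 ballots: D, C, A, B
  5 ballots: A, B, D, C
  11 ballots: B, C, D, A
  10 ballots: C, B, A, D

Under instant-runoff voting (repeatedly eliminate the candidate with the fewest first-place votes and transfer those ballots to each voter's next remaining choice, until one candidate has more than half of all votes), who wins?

C

Round 1: A 5, B 11, C 10, D 8. A eliminated.
Round 2: B 16, C 10, D 8. D eliminated.
Round 3: B 16, C 18. C has a majority (≥18).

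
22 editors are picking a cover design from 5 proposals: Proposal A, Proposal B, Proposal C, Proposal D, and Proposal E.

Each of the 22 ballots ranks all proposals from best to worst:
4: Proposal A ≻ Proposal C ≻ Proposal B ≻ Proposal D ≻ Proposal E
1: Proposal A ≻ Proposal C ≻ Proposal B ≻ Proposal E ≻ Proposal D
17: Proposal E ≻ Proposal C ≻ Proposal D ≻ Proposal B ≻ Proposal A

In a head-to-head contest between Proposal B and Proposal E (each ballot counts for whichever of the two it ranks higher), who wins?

Proposal B is ranked above Proposal E on 5 ballots; Proposal E above Proposal B on 17.

Proposal E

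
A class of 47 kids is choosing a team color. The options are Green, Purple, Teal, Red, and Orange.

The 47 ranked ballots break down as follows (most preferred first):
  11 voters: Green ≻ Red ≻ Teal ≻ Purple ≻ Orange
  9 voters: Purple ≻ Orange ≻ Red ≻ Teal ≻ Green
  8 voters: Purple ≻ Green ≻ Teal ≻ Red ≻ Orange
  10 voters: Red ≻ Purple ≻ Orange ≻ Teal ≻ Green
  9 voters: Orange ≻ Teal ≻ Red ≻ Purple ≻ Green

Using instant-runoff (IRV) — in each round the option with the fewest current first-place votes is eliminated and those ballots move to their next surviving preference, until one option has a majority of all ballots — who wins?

Red

Round 1: Green 11, Purple 17, Teal 0, Red 10, Orange 9. Teal eliminated.
Round 2: Green 11, Purple 17, Red 10, Orange 9. Orange eliminated.
Round 3: Green 11, Purple 17, Red 19. Green eliminated.
Round 4: Purple 17, Red 30. Red has a majority (≥24).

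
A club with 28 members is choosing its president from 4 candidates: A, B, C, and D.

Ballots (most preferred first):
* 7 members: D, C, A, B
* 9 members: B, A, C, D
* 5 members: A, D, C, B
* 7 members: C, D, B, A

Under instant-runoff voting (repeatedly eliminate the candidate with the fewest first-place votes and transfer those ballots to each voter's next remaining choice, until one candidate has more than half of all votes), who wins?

D

Round 1: A 5, B 9, C 7, D 7. A eliminated.
Round 2: B 9, C 7, D 12. C eliminated.
Round 3: B 9, D 19. D has a majority (≥15).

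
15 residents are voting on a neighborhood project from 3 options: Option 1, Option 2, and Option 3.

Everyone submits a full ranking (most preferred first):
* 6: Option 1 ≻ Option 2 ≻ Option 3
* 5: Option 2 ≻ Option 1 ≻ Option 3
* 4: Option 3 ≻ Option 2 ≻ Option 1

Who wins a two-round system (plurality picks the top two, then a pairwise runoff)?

Round 1 first-place votes: Option 1 6, Option 2 5, Option 3 4. Option 1 and Option 2 advance.
Runoff: Option 1 is ranked above Option 2 on 6 ballots, Option 2 above Option 1 on 9.

Option 2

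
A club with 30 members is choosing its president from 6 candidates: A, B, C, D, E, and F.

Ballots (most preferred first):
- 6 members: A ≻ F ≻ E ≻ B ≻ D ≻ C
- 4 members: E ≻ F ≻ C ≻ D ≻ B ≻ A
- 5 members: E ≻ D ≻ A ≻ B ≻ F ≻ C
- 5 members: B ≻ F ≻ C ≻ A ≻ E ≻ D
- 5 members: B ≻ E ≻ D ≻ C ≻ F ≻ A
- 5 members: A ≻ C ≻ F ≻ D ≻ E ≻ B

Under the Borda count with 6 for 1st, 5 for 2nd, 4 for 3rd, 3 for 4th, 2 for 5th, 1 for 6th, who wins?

E

A: 6×6 + 4×1 + 5×4 + 5×3 + 5×1 + 5×6 = 110
B: 6×3 + 4×2 + 5×3 + 5×6 + 5×6 + 5×1 = 106
C: 6×1 + 4×4 + 5×1 + 5×4 + 5×3 + 5×5 = 87
D: 6×2 + 4×3 + 5×5 + 5×1 + 5×4 + 5×3 = 89
E: 6×4 + 4×6 + 5×6 + 5×2 + 5×5 + 5×2 = 123
F: 6×5 + 4×5 + 5×2 + 5×5 + 5×2 + 5×4 = 115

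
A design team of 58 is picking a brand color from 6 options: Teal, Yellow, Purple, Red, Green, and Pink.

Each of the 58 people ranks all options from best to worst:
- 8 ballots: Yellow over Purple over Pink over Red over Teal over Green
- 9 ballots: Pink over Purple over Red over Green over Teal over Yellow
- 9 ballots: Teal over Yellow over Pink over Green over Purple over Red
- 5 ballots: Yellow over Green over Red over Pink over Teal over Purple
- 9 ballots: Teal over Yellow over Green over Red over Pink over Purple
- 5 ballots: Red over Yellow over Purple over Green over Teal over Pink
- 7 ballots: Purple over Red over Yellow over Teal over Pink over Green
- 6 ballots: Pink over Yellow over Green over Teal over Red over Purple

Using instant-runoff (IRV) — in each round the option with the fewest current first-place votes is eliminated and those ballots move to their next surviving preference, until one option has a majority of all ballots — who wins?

Round 1: Teal 18, Yellow 13, Purple 7, Red 5, Green 0, Pink 15. Green eliminated.
Round 2: Teal 18, Yellow 13, Purple 7, Red 5, Pink 15. Red eliminated.
Round 3: Teal 18, Yellow 18, Purple 7, Pink 15. Purple eliminated.
Round 4: Teal 18, Yellow 25, Pink 15. Pink eliminated.
Round 5: Teal 27, Yellow 31. Yellow has a majority (≥30).

Yellow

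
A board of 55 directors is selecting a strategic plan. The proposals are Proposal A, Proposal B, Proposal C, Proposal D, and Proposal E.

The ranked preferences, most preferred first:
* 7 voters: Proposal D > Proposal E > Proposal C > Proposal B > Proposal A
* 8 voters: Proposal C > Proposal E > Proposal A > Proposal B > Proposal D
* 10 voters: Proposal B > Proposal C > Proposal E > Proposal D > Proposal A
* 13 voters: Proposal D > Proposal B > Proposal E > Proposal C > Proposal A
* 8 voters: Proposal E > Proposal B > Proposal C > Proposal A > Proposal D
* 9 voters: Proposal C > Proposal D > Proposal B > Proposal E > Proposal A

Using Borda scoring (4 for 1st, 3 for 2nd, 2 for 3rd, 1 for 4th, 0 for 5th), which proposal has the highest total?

Proposal A: 7×0 + 8×2 + 10×0 + 13×0 + 8×1 + 9×0 = 24
Proposal B: 7×1 + 8×1 + 10×4 + 13×3 + 8×3 + 9×2 = 136
Proposal C: 7×2 + 8×4 + 10×3 + 13×1 + 8×2 + 9×4 = 141
Proposal D: 7×4 + 8×0 + 10×1 + 13×4 + 8×0 + 9×3 = 117
Proposal E: 7×3 + 8×3 + 10×2 + 13×2 + 8×4 + 9×1 = 132

Proposal C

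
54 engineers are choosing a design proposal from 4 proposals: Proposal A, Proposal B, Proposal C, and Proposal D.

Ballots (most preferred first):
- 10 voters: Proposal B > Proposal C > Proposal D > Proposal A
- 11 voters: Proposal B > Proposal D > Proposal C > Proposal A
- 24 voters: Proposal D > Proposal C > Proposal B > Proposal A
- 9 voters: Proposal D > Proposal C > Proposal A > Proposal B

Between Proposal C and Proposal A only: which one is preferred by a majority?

Proposal C is ranked above Proposal A on 54 ballots; Proposal A above Proposal C on 0.

Proposal C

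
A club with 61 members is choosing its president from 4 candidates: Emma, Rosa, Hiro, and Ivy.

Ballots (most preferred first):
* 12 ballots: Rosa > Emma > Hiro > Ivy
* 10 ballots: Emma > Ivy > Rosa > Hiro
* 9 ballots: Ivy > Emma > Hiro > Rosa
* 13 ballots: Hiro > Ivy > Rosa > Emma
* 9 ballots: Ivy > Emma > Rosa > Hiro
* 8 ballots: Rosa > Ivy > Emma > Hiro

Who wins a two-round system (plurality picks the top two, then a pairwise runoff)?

Ivy

Round 1 first-place votes: Emma 10, Rosa 20, Hiro 13, Ivy 18. Rosa and Ivy advance.
Runoff: Rosa is ranked above Ivy on 20 ballots, Ivy above Rosa on 41.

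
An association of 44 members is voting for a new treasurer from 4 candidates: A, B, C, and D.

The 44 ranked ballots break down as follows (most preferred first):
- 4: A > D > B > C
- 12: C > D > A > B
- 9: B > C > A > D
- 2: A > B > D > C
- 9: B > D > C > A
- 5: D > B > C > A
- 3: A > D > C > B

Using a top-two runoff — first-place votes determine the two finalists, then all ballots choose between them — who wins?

Round 1 first-place votes: A 9, B 18, C 12, D 5. B and C advance.
Runoff: B is ranked above C on 29 ballots, C above B on 15.

B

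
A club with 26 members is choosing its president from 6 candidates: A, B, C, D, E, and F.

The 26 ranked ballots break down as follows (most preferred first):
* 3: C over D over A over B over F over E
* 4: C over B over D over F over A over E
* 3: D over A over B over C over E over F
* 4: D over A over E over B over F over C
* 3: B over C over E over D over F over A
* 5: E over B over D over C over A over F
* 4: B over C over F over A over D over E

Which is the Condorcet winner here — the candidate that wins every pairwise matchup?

B

B vs A: 16–10
B vs C: 19–7
B vs D: 16–10
B vs E: 17–9
B vs F: 26–0
B beats every other candidate.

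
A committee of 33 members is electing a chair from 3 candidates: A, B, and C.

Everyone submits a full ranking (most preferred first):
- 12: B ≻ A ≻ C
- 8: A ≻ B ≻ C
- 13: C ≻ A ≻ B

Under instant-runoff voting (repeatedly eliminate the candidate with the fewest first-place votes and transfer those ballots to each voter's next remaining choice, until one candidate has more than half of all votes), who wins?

B

Round 1: A 8, B 12, C 13. A eliminated.
Round 2: B 20, C 13. B has a majority (≥17).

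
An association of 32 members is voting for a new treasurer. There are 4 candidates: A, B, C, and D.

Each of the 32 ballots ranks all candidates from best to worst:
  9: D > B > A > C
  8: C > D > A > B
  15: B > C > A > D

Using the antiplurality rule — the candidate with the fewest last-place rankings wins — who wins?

A

Last-place votes: A 0, B 8, C 9, D 15.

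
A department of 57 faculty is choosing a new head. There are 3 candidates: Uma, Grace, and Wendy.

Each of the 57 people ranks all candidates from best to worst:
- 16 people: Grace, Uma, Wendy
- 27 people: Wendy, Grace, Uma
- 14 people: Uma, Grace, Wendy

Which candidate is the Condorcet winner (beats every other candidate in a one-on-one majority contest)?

Grace

Grace vs Uma: 43–14
Grace vs Wendy: 30–27
Grace beats every other candidate.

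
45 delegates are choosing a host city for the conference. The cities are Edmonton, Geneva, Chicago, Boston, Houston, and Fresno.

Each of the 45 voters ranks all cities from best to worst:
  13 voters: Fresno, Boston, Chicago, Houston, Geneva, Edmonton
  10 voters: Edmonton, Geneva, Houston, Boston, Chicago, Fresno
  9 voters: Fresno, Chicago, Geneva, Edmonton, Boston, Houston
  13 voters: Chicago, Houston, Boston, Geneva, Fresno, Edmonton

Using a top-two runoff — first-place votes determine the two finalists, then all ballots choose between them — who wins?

Round 1 first-place votes: Edmonton 10, Geneva 0, Chicago 13, Boston 0, Houston 0, Fresno 22. Fresno and Chicago advance.
Runoff: Fresno is ranked above Chicago on 22 ballots, Chicago above Fresno on 23.

Chicago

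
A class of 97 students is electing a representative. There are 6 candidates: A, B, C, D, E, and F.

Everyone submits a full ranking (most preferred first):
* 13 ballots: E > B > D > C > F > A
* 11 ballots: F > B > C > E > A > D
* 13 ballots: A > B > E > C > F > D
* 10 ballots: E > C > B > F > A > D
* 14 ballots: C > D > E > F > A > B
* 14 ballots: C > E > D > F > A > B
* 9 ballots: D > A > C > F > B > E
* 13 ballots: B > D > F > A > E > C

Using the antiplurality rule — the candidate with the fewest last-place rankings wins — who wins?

Last-place votes: A 13, B 28, C 13, D 34, E 9, F 0.

F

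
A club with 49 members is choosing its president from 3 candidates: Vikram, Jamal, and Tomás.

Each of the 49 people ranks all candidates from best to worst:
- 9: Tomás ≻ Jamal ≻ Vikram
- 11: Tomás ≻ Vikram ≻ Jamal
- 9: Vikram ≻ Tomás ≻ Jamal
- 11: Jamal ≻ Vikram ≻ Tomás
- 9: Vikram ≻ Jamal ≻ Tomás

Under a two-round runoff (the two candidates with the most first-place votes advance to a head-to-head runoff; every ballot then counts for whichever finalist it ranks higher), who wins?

Vikram

Round 1 first-place votes: Vikram 18, Jamal 11, Tomás 20. Tomás and Vikram advance.
Runoff: Tomás is ranked above Vikram on 20 ballots, Vikram above Tomás on 29.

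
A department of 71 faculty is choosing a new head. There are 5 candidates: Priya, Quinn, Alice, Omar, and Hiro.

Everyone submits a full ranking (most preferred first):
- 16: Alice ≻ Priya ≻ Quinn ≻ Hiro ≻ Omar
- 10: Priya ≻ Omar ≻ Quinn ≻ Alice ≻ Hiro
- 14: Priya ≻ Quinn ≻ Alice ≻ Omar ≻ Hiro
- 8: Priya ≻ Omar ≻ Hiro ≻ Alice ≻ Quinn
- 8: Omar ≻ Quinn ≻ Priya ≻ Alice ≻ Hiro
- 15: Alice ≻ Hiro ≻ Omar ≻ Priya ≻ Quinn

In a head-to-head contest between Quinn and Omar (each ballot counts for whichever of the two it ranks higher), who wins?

Omar

Quinn is ranked above Omar on 30 ballots; Omar above Quinn on 41.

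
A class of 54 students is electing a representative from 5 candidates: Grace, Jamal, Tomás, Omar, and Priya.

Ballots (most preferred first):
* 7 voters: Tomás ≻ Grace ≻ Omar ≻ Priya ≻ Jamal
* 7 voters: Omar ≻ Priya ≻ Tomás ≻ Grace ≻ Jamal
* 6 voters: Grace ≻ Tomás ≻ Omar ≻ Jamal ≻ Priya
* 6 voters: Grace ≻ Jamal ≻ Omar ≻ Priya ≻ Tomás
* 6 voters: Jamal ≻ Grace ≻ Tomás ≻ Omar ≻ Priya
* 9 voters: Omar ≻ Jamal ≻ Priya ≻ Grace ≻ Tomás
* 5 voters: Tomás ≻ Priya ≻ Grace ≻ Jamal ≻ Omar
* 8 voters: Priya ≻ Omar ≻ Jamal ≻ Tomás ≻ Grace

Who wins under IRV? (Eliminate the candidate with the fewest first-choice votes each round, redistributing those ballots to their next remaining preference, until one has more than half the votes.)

Grace

Round 1: Grace 12, Jamal 6, Tomás 12, Omar 16, Priya 8. Jamal eliminated.
Round 2: Grace 18, Tomás 12, Omar 16, Priya 8. Priya eliminated.
Round 3: Grace 18, Tomás 12, Omar 24. Tomás eliminated.
Round 4: Grace 30, Omar 24. Grace has a majority (≥28).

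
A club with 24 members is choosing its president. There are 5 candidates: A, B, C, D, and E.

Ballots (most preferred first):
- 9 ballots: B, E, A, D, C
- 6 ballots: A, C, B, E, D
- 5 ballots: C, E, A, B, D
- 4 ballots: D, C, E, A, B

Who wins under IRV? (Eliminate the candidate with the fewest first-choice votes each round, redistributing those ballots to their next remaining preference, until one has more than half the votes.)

C

Round 1: A 6, B 9, C 5, D 4, E 0. E eliminated.
Round 2: A 6, B 9, C 5, D 4. D eliminated.
Round 3: A 6, B 9, C 9. A eliminated.
Round 4: B 9, C 15. C has a majority (≥13).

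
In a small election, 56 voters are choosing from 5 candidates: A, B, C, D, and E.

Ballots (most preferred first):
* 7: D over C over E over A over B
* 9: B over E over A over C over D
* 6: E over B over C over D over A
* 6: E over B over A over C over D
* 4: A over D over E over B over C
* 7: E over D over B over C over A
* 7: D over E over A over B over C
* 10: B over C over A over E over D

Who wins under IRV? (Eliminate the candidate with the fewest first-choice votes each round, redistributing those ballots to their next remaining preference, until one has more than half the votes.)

Round 1: A 4, B 19, C 0, D 14, E 19. C eliminated.
Round 2: A 4, B 19, D 14, E 19. A eliminated.
Round 3: B 19, D 18, E 19. D eliminated.
Round 4: B 19, E 37. E has a majority (≥29).

E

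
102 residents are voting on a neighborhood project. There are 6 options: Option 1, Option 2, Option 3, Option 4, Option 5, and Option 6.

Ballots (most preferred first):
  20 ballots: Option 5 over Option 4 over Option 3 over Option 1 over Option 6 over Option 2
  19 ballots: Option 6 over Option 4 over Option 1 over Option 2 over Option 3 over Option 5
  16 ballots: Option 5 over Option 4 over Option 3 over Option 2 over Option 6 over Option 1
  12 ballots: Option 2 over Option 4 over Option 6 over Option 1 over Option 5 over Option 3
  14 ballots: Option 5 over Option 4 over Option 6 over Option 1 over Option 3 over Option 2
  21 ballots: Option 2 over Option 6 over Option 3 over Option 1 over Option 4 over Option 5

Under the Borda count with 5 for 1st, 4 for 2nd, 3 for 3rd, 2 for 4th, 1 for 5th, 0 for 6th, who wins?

Option 1: 20×2 + 19×3 + 16×0 + 12×2 + 14×2 + 21×2 = 191
Option 2: 20×0 + 19×2 + 16×2 + 12×5 + 14×0 + 21×5 = 235
Option 3: 20×3 + 19×1 + 16×3 + 12×0 + 14×1 + 21×3 = 204
Option 4: 20×4 + 19×4 + 16×4 + 12×4 + 14×4 + 21×1 = 345
Option 5: 20×5 + 19×0 + 16×5 + 12×1 + 14×5 + 21×0 = 262
Option 6: 20×1 + 19×5 + 16×1 + 12×3 + 14×3 + 21×4 = 293

Option 4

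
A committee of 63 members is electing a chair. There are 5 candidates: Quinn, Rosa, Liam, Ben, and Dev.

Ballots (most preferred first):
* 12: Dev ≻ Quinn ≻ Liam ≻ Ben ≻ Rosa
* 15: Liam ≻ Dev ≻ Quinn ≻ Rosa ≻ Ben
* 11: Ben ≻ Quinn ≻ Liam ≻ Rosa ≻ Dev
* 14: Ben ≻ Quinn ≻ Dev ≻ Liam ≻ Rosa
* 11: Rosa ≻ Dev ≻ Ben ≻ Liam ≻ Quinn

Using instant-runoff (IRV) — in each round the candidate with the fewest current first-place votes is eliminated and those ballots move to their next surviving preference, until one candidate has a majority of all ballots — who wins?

Dev

Round 1: Quinn 0, Rosa 11, Liam 15, Ben 25, Dev 12. Quinn eliminated.
Round 2: Rosa 11, Liam 15, Ben 25, Dev 12. Rosa eliminated.
Round 3: Liam 15, Ben 25, Dev 23. Liam eliminated.
Round 4: Ben 25, Dev 38. Dev has a majority (≥32).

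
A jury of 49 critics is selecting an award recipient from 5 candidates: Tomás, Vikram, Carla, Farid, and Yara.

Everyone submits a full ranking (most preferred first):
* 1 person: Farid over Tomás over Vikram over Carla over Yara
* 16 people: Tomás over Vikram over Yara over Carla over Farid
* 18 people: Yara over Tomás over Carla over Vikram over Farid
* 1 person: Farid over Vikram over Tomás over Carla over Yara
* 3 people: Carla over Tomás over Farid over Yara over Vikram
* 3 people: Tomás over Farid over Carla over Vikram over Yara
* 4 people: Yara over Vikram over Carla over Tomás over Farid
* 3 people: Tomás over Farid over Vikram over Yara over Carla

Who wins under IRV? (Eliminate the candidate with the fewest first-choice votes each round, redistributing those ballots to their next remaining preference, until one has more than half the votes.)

Tomás

Round 1: Tomás 22, Vikram 0, Carla 3, Farid 2, Yara 22. Vikram eliminated.
Round 2: Tomás 22, Carla 3, Farid 2, Yara 22. Farid eliminated.
Round 3: Tomás 24, Carla 3, Yara 22. Carla eliminated.
Round 4: Tomás 27, Yara 22. Tomás has a majority (≥25).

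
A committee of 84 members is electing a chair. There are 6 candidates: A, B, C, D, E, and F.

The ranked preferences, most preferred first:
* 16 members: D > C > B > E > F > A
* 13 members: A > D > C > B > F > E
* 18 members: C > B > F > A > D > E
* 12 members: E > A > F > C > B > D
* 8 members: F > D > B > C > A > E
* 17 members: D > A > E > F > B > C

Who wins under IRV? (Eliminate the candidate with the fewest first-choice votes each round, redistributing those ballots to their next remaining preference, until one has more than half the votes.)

Round 1: A 13, B 0, C 18, D 33, E 12, F 8. B eliminated.
Round 2: A 13, C 18, D 33, E 12, F 8. F eliminated.
Round 3: A 13, C 18, D 41, E 12. E eliminated.
Round 4: A 25, C 18, D 41. C eliminated.
Round 5: A 43, D 41. A has a majority (≥43).

A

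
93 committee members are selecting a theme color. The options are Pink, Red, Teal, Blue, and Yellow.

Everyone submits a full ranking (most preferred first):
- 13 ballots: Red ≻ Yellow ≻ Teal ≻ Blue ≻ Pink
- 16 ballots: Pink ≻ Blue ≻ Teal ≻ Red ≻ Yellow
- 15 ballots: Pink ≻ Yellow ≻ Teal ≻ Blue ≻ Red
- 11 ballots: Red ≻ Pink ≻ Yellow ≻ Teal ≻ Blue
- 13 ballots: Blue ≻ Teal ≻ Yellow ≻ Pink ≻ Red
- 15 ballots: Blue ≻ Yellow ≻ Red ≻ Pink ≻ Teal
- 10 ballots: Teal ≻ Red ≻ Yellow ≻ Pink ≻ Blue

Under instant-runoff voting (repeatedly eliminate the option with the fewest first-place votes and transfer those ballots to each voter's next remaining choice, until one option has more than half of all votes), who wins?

Round 1: Pink 31, Red 24, Teal 10, Blue 28, Yellow 0. Yellow eliminated.
Round 2: Pink 31, Red 24, Teal 10, Blue 28. Teal eliminated.
Round 3: Pink 31, Red 34, Blue 28. Blue eliminated.
Round 4: Pink 44, Red 49. Red has a majority (≥47).

Red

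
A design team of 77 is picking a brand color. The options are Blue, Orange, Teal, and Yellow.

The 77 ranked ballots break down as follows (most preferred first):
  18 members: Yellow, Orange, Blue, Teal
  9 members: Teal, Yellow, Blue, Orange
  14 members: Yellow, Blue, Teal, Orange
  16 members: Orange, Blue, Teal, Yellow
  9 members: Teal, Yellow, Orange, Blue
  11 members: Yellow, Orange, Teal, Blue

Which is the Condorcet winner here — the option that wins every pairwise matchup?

Yellow vs Blue: 61–16
Yellow vs Orange: 61–16
Yellow vs Teal: 43–34
Yellow beats every other option.

Yellow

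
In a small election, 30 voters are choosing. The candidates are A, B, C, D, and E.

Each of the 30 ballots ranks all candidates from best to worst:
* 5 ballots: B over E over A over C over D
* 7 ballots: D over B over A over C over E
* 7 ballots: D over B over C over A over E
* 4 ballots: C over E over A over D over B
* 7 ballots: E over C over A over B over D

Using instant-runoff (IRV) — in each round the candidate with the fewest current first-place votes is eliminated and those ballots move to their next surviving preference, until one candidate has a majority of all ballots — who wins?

Round 1: A 0, B 5, C 4, D 14, E 7. A eliminated.
Round 2: B 5, C 4, D 14, E 7. C eliminated.
Round 3: B 5, D 14, E 11. B eliminated.
Round 4: D 14, E 16. E has a majority (≥16).

E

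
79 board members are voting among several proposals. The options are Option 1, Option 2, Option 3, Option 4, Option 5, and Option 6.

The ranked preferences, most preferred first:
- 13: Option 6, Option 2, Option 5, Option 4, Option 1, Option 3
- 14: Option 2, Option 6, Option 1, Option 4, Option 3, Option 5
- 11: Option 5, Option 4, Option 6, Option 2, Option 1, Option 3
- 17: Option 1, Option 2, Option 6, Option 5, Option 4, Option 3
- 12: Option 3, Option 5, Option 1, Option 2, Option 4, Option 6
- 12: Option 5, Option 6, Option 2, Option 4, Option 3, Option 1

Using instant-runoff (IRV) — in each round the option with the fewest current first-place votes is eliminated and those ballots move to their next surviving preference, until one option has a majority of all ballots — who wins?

Option 2

Round 1: Option 1 17, Option 2 14, Option 3 12, Option 4 0, Option 5 23, Option 6 13. Option 4 eliminated.
Round 2: Option 1 17, Option 2 14, Option 3 12, Option 5 23, Option 6 13. Option 3 eliminated.
Round 3: Option 1 17, Option 2 14, Option 5 35, Option 6 13. Option 6 eliminated.
Round 4: Option 1 17, Option 2 27, Option 5 35. Option 1 eliminated.
Round 5: Option 2 44, Option 5 35. Option 2 has a majority (≥40).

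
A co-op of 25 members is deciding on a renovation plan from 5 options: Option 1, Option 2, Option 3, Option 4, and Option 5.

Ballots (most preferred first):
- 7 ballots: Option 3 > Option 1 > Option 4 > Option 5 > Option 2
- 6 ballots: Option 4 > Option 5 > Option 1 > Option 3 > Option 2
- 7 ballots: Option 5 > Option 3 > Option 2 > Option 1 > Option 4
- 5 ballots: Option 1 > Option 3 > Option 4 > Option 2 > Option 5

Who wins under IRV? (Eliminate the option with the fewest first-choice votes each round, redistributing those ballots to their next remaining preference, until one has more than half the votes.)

Round 1: Option 1 5, Option 2 0, Option 3 7, Option 4 6, Option 5 7. Option 2 eliminated.
Round 2: Option 1 5, Option 3 7, Option 4 6, Option 5 7. Option 1 eliminated.
Round 3: Option 3 12, Option 4 6, Option 5 7. Option 4 eliminated.
Round 4: Option 3 12, Option 5 13. Option 5 has a majority (≥13).

Option 5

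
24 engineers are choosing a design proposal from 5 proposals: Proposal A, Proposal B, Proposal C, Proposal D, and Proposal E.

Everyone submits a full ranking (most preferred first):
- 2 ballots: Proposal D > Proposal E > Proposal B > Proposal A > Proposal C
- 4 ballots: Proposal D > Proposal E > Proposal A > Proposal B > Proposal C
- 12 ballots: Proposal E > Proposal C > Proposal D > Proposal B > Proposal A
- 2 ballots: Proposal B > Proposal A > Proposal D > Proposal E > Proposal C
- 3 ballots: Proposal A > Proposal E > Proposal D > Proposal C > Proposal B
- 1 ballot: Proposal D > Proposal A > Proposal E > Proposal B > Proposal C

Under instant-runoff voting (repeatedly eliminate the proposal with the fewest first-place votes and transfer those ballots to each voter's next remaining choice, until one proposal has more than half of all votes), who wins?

Round 1: Proposal A 3, Proposal B 2, Proposal C 0, Proposal D 7, Proposal E 12. Proposal C eliminated.
Round 2: Proposal A 3, Proposal B 2, Proposal D 7, Proposal E 12. Proposal B eliminated.
Round 3: Proposal A 5, Proposal D 7, Proposal E 12. Proposal A eliminated.
Round 4: Proposal D 9, Proposal E 15. Proposal E has a majority (≥13).

Proposal E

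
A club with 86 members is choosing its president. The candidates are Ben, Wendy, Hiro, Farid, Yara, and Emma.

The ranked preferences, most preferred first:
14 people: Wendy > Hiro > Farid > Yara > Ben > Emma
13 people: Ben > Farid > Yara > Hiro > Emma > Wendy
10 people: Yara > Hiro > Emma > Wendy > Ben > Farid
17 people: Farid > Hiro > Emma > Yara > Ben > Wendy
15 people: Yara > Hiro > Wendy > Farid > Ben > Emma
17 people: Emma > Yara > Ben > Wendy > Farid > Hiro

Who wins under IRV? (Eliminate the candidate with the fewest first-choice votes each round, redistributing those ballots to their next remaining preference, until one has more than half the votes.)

Round 1: Ben 13, Wendy 14, Hiro 0, Farid 17, Yara 25, Emma 17. Hiro eliminated.
Round 2: Ben 13, Wendy 14, Farid 17, Yara 25, Emma 17. Ben eliminated.
Round 3: Wendy 14, Farid 30, Yara 25, Emma 17. Wendy eliminated.
Round 4: Farid 44, Yara 25, Emma 17. Farid has a majority (≥44).

Farid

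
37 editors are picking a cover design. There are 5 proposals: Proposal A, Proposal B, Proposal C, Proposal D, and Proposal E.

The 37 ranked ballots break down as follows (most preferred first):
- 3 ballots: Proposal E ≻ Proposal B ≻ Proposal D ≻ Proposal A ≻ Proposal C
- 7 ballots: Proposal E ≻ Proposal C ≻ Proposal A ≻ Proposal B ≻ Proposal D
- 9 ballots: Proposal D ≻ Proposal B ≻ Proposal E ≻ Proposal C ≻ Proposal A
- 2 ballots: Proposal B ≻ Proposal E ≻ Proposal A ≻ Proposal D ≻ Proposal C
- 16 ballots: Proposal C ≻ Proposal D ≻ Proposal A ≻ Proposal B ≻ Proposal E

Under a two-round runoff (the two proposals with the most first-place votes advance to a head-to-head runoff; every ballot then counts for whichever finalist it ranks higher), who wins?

Round 1 first-place votes: Proposal A 0, Proposal B 2, Proposal C 16, Proposal D 9, Proposal E 10. Proposal C and Proposal E advance.
Runoff: Proposal C is ranked above Proposal E on 16 ballots, Proposal E above Proposal C on 21.

Proposal E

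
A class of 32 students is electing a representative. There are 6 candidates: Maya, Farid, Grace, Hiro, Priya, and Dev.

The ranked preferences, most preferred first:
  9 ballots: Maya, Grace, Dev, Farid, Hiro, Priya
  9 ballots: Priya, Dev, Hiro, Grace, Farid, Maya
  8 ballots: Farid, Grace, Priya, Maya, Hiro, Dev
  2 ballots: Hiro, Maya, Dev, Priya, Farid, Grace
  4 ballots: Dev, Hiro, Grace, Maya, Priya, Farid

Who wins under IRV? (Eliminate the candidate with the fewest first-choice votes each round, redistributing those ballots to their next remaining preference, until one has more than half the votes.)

Round 1: Maya 9, Farid 8, Grace 0, Hiro 2, Priya 9, Dev 4. Grace eliminated.
Round 2: Maya 9, Farid 8, Hiro 2, Priya 9, Dev 4. Hiro eliminated.
Round 3: Maya 11, Farid 8, Priya 9, Dev 4. Dev eliminated.
Round 4: Maya 15, Farid 8, Priya 9. Farid eliminated.
Round 5: Maya 15, Priya 17. Priya has a majority (≥17).

Priya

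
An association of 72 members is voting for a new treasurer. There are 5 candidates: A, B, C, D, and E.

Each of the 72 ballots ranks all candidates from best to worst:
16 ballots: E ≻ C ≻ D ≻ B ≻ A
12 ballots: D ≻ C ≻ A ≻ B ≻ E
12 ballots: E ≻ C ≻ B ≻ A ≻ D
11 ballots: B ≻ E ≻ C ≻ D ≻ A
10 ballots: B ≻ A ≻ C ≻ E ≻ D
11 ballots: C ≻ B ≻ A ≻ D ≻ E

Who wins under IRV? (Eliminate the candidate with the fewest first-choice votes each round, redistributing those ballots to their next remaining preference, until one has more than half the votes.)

Round 1: A 0, B 21, C 11, D 12, E 28. A eliminated.
Round 2: B 21, C 11, D 12, E 28. C eliminated.
Round 3: B 32, D 12, E 28. D eliminated.
Round 4: B 44, E 28. B has a majority (≥37).

B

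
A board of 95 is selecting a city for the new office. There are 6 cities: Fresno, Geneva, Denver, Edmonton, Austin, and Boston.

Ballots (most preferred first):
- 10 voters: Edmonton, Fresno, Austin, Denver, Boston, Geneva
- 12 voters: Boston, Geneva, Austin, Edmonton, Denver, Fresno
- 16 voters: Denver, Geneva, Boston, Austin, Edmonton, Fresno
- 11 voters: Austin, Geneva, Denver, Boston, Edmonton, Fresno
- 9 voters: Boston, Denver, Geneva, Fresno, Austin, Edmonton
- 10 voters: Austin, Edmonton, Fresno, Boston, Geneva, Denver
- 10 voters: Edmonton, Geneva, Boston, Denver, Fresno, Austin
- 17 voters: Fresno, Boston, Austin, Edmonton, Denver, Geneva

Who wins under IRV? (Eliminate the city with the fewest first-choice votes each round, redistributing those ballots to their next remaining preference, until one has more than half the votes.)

Round 1: Fresno 17, Geneva 0, Denver 16, Edmonton 20, Austin 21, Boston 21. Geneva eliminated.
Round 2: Fresno 17, Denver 16, Edmonton 20, Austin 21, Boston 21. Denver eliminated.
Round 3: Fresno 17, Edmonton 20, Austin 21, Boston 37. Fresno eliminated.
Round 4: Edmonton 20, Austin 21, Boston 54. Boston has a majority (≥48).

Boston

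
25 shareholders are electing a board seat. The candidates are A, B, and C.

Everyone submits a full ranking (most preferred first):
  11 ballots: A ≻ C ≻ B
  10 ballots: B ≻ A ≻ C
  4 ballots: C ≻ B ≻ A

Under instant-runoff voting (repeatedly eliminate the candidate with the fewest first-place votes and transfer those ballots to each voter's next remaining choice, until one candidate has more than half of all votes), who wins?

B

Round 1: A 11, B 10, C 4. C eliminated.
Round 2: A 11, B 14. B has a majority (≥13).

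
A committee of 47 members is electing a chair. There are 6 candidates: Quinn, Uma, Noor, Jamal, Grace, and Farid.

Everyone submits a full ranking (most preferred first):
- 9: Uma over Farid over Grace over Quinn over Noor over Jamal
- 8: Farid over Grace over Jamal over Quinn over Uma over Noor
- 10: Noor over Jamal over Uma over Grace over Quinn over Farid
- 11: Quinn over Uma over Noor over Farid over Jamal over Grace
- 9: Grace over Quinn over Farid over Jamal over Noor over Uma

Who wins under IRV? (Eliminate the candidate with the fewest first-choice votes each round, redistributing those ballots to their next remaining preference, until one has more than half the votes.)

Round 1: Quinn 11, Uma 9, Noor 10, Jamal 0, Grace 9, Farid 8. Jamal eliminated.
Round 2: Quinn 11, Uma 9, Noor 10, Grace 9, Farid 8. Farid eliminated.
Round 3: Quinn 11, Uma 9, Noor 10, Grace 17. Uma eliminated.
Round 4: Quinn 11, Noor 10, Grace 26. Grace has a majority (≥24).

Grace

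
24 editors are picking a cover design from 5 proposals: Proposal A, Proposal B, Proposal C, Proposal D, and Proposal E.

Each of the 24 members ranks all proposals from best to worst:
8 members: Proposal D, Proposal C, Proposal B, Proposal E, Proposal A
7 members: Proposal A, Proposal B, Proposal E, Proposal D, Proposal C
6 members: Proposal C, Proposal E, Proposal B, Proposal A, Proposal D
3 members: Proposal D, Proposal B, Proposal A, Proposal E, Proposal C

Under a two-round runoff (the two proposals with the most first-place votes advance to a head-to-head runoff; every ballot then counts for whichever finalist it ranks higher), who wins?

Proposal A

Round 1 first-place votes: Proposal A 7, Proposal B 0, Proposal C 6, Proposal D 11, Proposal E 0. Proposal D and Proposal A advance.
Runoff: Proposal D is ranked above Proposal A on 11 ballots, Proposal A above Proposal D on 13.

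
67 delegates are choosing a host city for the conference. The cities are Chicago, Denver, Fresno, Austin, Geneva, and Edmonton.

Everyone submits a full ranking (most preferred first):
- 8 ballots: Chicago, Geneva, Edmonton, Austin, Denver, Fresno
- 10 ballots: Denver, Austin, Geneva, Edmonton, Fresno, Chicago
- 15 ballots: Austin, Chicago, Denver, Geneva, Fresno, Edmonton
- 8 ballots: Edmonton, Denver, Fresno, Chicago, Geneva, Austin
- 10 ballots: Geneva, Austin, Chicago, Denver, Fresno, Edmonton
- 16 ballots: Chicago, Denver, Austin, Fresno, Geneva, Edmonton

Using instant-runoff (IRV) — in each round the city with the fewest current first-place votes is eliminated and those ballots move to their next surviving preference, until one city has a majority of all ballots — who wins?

Austin

Round 1: Chicago 24, Denver 10, Fresno 0, Austin 15, Geneva 10, Edmonton 8. Fresno eliminated.
Round 2: Chicago 24, Denver 10, Austin 15, Geneva 10, Edmonton 8. Edmonton eliminated.
Round 3: Chicago 24, Denver 18, Austin 15, Geneva 10. Geneva eliminated.
Round 4: Chicago 24, Denver 18, Austin 25. Denver eliminated.
Round 5: Chicago 32, Austin 35. Austin has a majority (≥34).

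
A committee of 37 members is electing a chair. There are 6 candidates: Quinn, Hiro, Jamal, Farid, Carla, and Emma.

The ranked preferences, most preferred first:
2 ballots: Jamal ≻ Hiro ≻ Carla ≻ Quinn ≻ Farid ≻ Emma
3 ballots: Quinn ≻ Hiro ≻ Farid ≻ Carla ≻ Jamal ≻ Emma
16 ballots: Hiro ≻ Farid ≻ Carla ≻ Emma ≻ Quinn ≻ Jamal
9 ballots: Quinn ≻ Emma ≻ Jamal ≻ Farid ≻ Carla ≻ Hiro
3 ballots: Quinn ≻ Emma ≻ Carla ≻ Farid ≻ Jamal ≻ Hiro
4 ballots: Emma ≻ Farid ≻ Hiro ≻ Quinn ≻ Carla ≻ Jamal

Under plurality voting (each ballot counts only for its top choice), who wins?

Hiro

First-place votes: Quinn 15, Hiro 16, Jamal 2, Farid 0, Carla 0, Emma 4.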